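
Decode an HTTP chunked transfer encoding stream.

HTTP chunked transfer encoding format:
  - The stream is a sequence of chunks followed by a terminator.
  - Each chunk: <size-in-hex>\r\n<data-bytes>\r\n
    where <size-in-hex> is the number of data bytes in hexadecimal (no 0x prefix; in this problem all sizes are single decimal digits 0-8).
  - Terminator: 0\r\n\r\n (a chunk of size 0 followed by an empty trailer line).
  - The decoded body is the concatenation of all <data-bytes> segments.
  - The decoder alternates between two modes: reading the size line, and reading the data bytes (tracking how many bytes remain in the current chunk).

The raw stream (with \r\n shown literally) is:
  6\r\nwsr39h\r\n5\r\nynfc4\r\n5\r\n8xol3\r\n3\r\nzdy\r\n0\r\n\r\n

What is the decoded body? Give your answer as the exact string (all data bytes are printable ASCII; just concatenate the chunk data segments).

Answer: wsr39hynfc48xol3zdy

Derivation:
Chunk 1: stream[0..1]='6' size=0x6=6, data at stream[3..9]='wsr39h' -> body[0..6], body so far='wsr39h'
Chunk 2: stream[11..12]='5' size=0x5=5, data at stream[14..19]='ynfc4' -> body[6..11], body so far='wsr39hynfc4'
Chunk 3: stream[21..22]='5' size=0x5=5, data at stream[24..29]='8xol3' -> body[11..16], body so far='wsr39hynfc48xol3'
Chunk 4: stream[31..32]='3' size=0x3=3, data at stream[34..37]='zdy' -> body[16..19], body so far='wsr39hynfc48xol3zdy'
Chunk 5: stream[39..40]='0' size=0 (terminator). Final body='wsr39hynfc48xol3zdy' (19 bytes)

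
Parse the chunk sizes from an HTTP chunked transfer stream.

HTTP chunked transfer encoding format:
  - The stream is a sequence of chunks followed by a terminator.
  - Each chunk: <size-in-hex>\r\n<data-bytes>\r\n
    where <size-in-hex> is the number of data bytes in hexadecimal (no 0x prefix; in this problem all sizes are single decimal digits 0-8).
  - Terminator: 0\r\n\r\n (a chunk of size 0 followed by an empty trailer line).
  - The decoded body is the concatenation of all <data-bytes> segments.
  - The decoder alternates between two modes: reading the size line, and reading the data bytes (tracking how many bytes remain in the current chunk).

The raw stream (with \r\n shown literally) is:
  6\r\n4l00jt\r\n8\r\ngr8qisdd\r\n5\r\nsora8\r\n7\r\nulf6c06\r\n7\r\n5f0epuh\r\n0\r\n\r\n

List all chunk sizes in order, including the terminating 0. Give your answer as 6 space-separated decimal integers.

Chunk 1: stream[0..1]='6' size=0x6=6, data at stream[3..9]='4l00jt' -> body[0..6], body so far='4l00jt'
Chunk 2: stream[11..12]='8' size=0x8=8, data at stream[14..22]='gr8qisdd' -> body[6..14], body so far='4l00jtgr8qisdd'
Chunk 3: stream[24..25]='5' size=0x5=5, data at stream[27..32]='sora8' -> body[14..19], body so far='4l00jtgr8qisddsora8'
Chunk 4: stream[34..35]='7' size=0x7=7, data at stream[37..44]='ulf6c06' -> body[19..26], body so far='4l00jtgr8qisddsora8ulf6c06'
Chunk 5: stream[46..47]='7' size=0x7=7, data at stream[49..56]='5f0epuh' -> body[26..33], body so far='4l00jtgr8qisddsora8ulf6c065f0epuh'
Chunk 6: stream[58..59]='0' size=0 (terminator). Final body='4l00jtgr8qisddsora8ulf6c065f0epuh' (33 bytes)

Answer: 6 8 5 7 7 0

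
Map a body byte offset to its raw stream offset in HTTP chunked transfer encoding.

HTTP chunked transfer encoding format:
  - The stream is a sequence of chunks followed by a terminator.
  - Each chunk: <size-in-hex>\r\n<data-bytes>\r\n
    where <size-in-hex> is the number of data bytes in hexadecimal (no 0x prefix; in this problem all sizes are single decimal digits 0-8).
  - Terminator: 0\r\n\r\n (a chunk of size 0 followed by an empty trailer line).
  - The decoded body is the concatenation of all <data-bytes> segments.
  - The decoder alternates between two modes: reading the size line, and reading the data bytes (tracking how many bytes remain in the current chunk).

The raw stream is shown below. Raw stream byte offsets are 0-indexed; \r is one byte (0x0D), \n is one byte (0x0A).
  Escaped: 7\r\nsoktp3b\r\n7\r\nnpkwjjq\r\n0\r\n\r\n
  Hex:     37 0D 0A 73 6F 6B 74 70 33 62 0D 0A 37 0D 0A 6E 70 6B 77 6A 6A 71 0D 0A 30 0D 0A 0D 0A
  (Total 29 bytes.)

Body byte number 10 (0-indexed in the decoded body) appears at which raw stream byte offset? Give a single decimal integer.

Answer: 18

Derivation:
Chunk 1: stream[0..1]='7' size=0x7=7, data at stream[3..10]='soktp3b' -> body[0..7], body so far='soktp3b'
Chunk 2: stream[12..13]='7' size=0x7=7, data at stream[15..22]='npkwjjq' -> body[7..14], body so far='soktp3bnpkwjjq'
Chunk 3: stream[24..25]='0' size=0 (terminator). Final body='soktp3bnpkwjjq' (14 bytes)
Body byte 10 at stream offset 18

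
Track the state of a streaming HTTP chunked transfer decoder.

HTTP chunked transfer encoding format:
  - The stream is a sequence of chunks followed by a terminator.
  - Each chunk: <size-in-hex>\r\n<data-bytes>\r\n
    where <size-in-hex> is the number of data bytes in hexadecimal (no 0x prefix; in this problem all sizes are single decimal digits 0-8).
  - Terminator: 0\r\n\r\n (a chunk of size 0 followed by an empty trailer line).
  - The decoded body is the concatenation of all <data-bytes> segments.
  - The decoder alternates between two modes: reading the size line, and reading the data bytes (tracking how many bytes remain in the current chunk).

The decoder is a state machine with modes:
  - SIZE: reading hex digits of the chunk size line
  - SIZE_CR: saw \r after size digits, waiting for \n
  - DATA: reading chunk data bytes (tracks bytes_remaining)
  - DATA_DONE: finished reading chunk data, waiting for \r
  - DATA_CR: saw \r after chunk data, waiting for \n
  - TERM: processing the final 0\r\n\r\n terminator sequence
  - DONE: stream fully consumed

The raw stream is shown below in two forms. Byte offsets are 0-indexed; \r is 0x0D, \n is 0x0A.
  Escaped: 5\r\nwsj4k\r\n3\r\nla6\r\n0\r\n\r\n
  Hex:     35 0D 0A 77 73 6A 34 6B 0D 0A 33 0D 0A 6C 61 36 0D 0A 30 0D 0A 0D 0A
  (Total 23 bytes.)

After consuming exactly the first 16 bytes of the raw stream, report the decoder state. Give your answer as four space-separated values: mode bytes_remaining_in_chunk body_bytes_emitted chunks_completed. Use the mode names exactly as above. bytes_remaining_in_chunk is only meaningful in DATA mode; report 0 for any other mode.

Byte 0 = '5': mode=SIZE remaining=0 emitted=0 chunks_done=0
Byte 1 = 0x0D: mode=SIZE_CR remaining=0 emitted=0 chunks_done=0
Byte 2 = 0x0A: mode=DATA remaining=5 emitted=0 chunks_done=0
Byte 3 = 'w': mode=DATA remaining=4 emitted=1 chunks_done=0
Byte 4 = 's': mode=DATA remaining=3 emitted=2 chunks_done=0
Byte 5 = 'j': mode=DATA remaining=2 emitted=3 chunks_done=0
Byte 6 = '4': mode=DATA remaining=1 emitted=4 chunks_done=0
Byte 7 = 'k': mode=DATA_DONE remaining=0 emitted=5 chunks_done=0
Byte 8 = 0x0D: mode=DATA_CR remaining=0 emitted=5 chunks_done=0
Byte 9 = 0x0A: mode=SIZE remaining=0 emitted=5 chunks_done=1
Byte 10 = '3': mode=SIZE remaining=0 emitted=5 chunks_done=1
Byte 11 = 0x0D: mode=SIZE_CR remaining=0 emitted=5 chunks_done=1
Byte 12 = 0x0A: mode=DATA remaining=3 emitted=5 chunks_done=1
Byte 13 = 'l': mode=DATA remaining=2 emitted=6 chunks_done=1
Byte 14 = 'a': mode=DATA remaining=1 emitted=7 chunks_done=1
Byte 15 = '6': mode=DATA_DONE remaining=0 emitted=8 chunks_done=1

Answer: DATA_DONE 0 8 1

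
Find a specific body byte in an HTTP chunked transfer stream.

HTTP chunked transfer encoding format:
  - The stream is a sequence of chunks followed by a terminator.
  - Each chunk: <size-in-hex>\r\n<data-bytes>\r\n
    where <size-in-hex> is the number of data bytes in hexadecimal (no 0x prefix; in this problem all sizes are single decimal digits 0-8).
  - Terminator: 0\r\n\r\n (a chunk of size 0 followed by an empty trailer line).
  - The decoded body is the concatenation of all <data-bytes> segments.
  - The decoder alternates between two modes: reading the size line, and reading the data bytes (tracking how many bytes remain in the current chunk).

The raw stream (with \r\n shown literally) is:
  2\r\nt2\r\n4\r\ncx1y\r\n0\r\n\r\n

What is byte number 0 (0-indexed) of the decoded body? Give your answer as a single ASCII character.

Answer: t

Derivation:
Chunk 1: stream[0..1]='2' size=0x2=2, data at stream[3..5]='t2' -> body[0..2], body so far='t2'
Chunk 2: stream[7..8]='4' size=0x4=4, data at stream[10..14]='cx1y' -> body[2..6], body so far='t2cx1y'
Chunk 3: stream[16..17]='0' size=0 (terminator). Final body='t2cx1y' (6 bytes)
Body byte 0 = 't'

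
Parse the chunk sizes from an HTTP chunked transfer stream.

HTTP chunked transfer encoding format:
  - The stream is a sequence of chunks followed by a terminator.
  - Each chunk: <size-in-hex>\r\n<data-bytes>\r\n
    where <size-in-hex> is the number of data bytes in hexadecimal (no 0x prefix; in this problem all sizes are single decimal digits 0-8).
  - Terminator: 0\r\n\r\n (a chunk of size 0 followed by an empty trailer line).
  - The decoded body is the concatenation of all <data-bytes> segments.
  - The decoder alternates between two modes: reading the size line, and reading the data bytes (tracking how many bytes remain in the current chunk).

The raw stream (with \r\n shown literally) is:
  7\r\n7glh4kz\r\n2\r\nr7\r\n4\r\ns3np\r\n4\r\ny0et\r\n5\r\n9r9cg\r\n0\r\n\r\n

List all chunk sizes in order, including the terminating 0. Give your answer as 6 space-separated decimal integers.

Answer: 7 2 4 4 5 0

Derivation:
Chunk 1: stream[0..1]='7' size=0x7=7, data at stream[3..10]='7glh4kz' -> body[0..7], body so far='7glh4kz'
Chunk 2: stream[12..13]='2' size=0x2=2, data at stream[15..17]='r7' -> body[7..9], body so far='7glh4kzr7'
Chunk 3: stream[19..20]='4' size=0x4=4, data at stream[22..26]='s3np' -> body[9..13], body so far='7glh4kzr7s3np'
Chunk 4: stream[28..29]='4' size=0x4=4, data at stream[31..35]='y0et' -> body[13..17], body so far='7glh4kzr7s3npy0et'
Chunk 5: stream[37..38]='5' size=0x5=5, data at stream[40..45]='9r9cg' -> body[17..22], body so far='7glh4kzr7s3npy0et9r9cg'
Chunk 6: stream[47..48]='0' size=0 (terminator). Final body='7glh4kzr7s3npy0et9r9cg' (22 bytes)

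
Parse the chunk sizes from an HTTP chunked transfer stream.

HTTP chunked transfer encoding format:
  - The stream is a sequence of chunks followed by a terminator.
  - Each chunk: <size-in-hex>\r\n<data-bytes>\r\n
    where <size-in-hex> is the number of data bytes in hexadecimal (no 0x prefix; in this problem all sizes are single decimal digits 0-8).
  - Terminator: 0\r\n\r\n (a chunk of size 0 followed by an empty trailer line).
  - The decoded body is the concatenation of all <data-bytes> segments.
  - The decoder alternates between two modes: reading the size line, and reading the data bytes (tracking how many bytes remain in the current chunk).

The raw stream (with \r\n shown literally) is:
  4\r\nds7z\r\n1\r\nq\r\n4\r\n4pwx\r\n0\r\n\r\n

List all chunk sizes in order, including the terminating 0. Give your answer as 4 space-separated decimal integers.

Chunk 1: stream[0..1]='4' size=0x4=4, data at stream[3..7]='ds7z' -> body[0..4], body so far='ds7z'
Chunk 2: stream[9..10]='1' size=0x1=1, data at stream[12..13]='q' -> body[4..5], body so far='ds7zq'
Chunk 3: stream[15..16]='4' size=0x4=4, data at stream[18..22]='4pwx' -> body[5..9], body so far='ds7zq4pwx'
Chunk 4: stream[24..25]='0' size=0 (terminator). Final body='ds7zq4pwx' (9 bytes)

Answer: 4 1 4 0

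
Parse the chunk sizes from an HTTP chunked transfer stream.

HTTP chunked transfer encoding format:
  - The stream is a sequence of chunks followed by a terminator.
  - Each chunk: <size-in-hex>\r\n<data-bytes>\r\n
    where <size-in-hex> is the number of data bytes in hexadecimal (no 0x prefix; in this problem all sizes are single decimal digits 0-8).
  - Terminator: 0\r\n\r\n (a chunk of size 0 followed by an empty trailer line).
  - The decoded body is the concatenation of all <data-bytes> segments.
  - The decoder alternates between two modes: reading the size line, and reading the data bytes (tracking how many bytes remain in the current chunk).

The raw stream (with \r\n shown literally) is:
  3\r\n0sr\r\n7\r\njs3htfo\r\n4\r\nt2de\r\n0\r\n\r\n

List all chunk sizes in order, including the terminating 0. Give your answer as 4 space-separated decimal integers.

Answer: 3 7 4 0

Derivation:
Chunk 1: stream[0..1]='3' size=0x3=3, data at stream[3..6]='0sr' -> body[0..3], body so far='0sr'
Chunk 2: stream[8..9]='7' size=0x7=7, data at stream[11..18]='js3htfo' -> body[3..10], body so far='0srjs3htfo'
Chunk 3: stream[20..21]='4' size=0x4=4, data at stream[23..27]='t2de' -> body[10..14], body so far='0srjs3htfot2de'
Chunk 4: stream[29..30]='0' size=0 (terminator). Final body='0srjs3htfot2de' (14 bytes)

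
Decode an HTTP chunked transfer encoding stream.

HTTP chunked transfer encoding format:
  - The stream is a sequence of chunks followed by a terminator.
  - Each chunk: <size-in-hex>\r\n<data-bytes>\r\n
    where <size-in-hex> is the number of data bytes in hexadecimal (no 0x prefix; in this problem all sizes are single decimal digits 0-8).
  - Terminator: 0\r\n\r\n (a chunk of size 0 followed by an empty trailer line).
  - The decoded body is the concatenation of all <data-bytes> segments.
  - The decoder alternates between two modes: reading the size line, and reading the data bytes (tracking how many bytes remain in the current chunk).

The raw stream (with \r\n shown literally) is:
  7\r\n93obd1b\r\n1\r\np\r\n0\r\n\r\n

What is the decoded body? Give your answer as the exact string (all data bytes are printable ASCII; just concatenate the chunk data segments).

Chunk 1: stream[0..1]='7' size=0x7=7, data at stream[3..10]='93obd1b' -> body[0..7], body so far='93obd1b'
Chunk 2: stream[12..13]='1' size=0x1=1, data at stream[15..16]='p' -> body[7..8], body so far='93obd1bp'
Chunk 3: stream[18..19]='0' size=0 (terminator). Final body='93obd1bp' (8 bytes)

Answer: 93obd1bp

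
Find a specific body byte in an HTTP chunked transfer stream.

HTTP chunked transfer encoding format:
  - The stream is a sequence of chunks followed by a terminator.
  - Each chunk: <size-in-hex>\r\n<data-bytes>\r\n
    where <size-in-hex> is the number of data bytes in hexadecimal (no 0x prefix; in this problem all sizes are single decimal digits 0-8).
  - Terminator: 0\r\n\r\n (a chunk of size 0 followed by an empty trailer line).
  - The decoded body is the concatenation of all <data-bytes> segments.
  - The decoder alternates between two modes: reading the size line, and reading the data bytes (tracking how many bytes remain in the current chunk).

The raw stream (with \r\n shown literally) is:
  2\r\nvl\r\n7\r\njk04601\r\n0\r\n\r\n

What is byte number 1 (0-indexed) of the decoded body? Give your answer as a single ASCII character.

Chunk 1: stream[0..1]='2' size=0x2=2, data at stream[3..5]='vl' -> body[0..2], body so far='vl'
Chunk 2: stream[7..8]='7' size=0x7=7, data at stream[10..17]='jk04601' -> body[2..9], body so far='vljk04601'
Chunk 3: stream[19..20]='0' size=0 (terminator). Final body='vljk04601' (9 bytes)
Body byte 1 = 'l'

Answer: l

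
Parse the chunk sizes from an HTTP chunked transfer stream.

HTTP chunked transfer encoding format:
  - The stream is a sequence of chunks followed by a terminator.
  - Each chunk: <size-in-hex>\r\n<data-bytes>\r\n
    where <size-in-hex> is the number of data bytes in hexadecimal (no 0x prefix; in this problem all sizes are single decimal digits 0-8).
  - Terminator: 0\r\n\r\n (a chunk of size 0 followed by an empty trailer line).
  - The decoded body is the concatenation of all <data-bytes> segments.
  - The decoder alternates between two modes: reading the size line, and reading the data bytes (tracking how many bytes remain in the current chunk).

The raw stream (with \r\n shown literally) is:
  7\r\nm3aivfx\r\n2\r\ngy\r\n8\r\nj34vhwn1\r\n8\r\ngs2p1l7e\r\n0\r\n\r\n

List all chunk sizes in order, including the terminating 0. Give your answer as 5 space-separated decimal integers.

Answer: 7 2 8 8 0

Derivation:
Chunk 1: stream[0..1]='7' size=0x7=7, data at stream[3..10]='m3aivfx' -> body[0..7], body so far='m3aivfx'
Chunk 2: stream[12..13]='2' size=0x2=2, data at stream[15..17]='gy' -> body[7..9], body so far='m3aivfxgy'
Chunk 3: stream[19..20]='8' size=0x8=8, data at stream[22..30]='j34vhwn1' -> body[9..17], body so far='m3aivfxgyj34vhwn1'
Chunk 4: stream[32..33]='8' size=0x8=8, data at stream[35..43]='gs2p1l7e' -> body[17..25], body so far='m3aivfxgyj34vhwn1gs2p1l7e'
Chunk 5: stream[45..46]='0' size=0 (terminator). Final body='m3aivfxgyj34vhwn1gs2p1l7e' (25 bytes)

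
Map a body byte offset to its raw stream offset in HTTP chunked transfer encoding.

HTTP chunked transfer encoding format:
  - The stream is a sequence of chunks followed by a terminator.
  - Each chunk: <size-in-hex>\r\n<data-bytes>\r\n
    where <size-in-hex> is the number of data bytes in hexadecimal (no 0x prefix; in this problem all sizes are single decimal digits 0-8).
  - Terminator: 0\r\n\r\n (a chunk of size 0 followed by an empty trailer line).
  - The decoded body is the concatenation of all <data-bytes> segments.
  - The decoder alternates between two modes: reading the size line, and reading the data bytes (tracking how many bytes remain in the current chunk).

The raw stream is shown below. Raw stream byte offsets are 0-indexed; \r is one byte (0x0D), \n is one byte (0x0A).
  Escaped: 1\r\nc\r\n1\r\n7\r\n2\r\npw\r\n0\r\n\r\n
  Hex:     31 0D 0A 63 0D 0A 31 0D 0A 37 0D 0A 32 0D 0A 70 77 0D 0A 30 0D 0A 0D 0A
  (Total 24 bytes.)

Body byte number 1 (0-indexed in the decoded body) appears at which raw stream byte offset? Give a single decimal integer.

Answer: 9

Derivation:
Chunk 1: stream[0..1]='1' size=0x1=1, data at stream[3..4]='c' -> body[0..1], body so far='c'
Chunk 2: stream[6..7]='1' size=0x1=1, data at stream[9..10]='7' -> body[1..2], body so far='c7'
Chunk 3: stream[12..13]='2' size=0x2=2, data at stream[15..17]='pw' -> body[2..4], body so far='c7pw'
Chunk 4: stream[19..20]='0' size=0 (terminator). Final body='c7pw' (4 bytes)
Body byte 1 at stream offset 9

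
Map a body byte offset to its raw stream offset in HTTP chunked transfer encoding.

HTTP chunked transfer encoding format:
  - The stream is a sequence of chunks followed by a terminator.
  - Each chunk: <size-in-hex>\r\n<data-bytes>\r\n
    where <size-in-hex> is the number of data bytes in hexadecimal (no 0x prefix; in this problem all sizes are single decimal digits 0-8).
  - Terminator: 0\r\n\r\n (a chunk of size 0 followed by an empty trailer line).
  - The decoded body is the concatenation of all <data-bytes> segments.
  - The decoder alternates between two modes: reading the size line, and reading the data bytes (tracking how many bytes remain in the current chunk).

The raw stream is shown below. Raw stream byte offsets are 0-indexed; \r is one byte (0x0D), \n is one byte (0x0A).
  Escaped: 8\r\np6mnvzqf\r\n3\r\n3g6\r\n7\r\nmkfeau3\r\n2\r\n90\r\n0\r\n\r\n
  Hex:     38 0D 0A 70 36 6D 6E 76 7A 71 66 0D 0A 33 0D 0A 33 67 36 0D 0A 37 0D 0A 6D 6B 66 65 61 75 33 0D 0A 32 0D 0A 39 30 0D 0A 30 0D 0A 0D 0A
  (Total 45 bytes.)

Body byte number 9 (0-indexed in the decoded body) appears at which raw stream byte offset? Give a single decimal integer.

Answer: 17

Derivation:
Chunk 1: stream[0..1]='8' size=0x8=8, data at stream[3..11]='p6mnvzqf' -> body[0..8], body so far='p6mnvzqf'
Chunk 2: stream[13..14]='3' size=0x3=3, data at stream[16..19]='3g6' -> body[8..11], body so far='p6mnvzqf3g6'
Chunk 3: stream[21..22]='7' size=0x7=7, data at stream[24..31]='mkfeau3' -> body[11..18], body so far='p6mnvzqf3g6mkfeau3'
Chunk 4: stream[33..34]='2' size=0x2=2, data at stream[36..38]='90' -> body[18..20], body so far='p6mnvzqf3g6mkfeau390'
Chunk 5: stream[40..41]='0' size=0 (terminator). Final body='p6mnvzqf3g6mkfeau390' (20 bytes)
Body byte 9 at stream offset 17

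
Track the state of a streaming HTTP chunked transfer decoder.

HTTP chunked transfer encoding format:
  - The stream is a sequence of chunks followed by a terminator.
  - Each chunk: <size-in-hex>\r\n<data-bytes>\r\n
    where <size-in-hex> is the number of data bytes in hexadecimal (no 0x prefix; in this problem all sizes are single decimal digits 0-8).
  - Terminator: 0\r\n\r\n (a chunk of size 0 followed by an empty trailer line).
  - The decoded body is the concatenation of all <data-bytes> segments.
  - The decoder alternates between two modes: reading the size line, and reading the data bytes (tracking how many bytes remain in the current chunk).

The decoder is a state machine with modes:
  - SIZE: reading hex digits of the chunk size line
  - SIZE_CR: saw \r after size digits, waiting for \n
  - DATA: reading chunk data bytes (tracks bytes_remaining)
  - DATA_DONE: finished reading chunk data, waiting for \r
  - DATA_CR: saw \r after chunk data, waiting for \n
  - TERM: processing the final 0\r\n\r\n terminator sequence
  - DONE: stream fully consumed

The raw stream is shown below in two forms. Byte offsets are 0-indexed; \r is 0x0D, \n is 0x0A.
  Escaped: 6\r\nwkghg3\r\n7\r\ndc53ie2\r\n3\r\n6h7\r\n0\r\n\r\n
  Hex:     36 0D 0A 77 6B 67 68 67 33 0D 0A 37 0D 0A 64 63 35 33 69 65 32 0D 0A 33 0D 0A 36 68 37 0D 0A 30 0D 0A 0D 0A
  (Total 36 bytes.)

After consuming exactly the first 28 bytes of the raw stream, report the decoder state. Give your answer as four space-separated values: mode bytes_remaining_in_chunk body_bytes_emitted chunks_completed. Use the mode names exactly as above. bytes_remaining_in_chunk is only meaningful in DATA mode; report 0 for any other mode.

Answer: DATA 1 15 2

Derivation:
Byte 0 = '6': mode=SIZE remaining=0 emitted=0 chunks_done=0
Byte 1 = 0x0D: mode=SIZE_CR remaining=0 emitted=0 chunks_done=0
Byte 2 = 0x0A: mode=DATA remaining=6 emitted=0 chunks_done=0
Byte 3 = 'w': mode=DATA remaining=5 emitted=1 chunks_done=0
Byte 4 = 'k': mode=DATA remaining=4 emitted=2 chunks_done=0
Byte 5 = 'g': mode=DATA remaining=3 emitted=3 chunks_done=0
Byte 6 = 'h': mode=DATA remaining=2 emitted=4 chunks_done=0
Byte 7 = 'g': mode=DATA remaining=1 emitted=5 chunks_done=0
Byte 8 = '3': mode=DATA_DONE remaining=0 emitted=6 chunks_done=0
Byte 9 = 0x0D: mode=DATA_CR remaining=0 emitted=6 chunks_done=0
Byte 10 = 0x0A: mode=SIZE remaining=0 emitted=6 chunks_done=1
Byte 11 = '7': mode=SIZE remaining=0 emitted=6 chunks_done=1
Byte 12 = 0x0D: mode=SIZE_CR remaining=0 emitted=6 chunks_done=1
Byte 13 = 0x0A: mode=DATA remaining=7 emitted=6 chunks_done=1
Byte 14 = 'd': mode=DATA remaining=6 emitted=7 chunks_done=1
Byte 15 = 'c': mode=DATA remaining=5 emitted=8 chunks_done=1
Byte 16 = '5': mode=DATA remaining=4 emitted=9 chunks_done=1
Byte 17 = '3': mode=DATA remaining=3 emitted=10 chunks_done=1
Byte 18 = 'i': mode=DATA remaining=2 emitted=11 chunks_done=1
Byte 19 = 'e': mode=DATA remaining=1 emitted=12 chunks_done=1
Byte 20 = '2': mode=DATA_DONE remaining=0 emitted=13 chunks_done=1
Byte 21 = 0x0D: mode=DATA_CR remaining=0 emitted=13 chunks_done=1
Byte 22 = 0x0A: mode=SIZE remaining=0 emitted=13 chunks_done=2
Byte 23 = '3': mode=SIZE remaining=0 emitted=13 chunks_done=2
Byte 24 = 0x0D: mode=SIZE_CR remaining=0 emitted=13 chunks_done=2
Byte 25 = 0x0A: mode=DATA remaining=3 emitted=13 chunks_done=2
Byte 26 = '6': mode=DATA remaining=2 emitted=14 chunks_done=2
Byte 27 = 'h': mode=DATA remaining=1 emitted=15 chunks_done=2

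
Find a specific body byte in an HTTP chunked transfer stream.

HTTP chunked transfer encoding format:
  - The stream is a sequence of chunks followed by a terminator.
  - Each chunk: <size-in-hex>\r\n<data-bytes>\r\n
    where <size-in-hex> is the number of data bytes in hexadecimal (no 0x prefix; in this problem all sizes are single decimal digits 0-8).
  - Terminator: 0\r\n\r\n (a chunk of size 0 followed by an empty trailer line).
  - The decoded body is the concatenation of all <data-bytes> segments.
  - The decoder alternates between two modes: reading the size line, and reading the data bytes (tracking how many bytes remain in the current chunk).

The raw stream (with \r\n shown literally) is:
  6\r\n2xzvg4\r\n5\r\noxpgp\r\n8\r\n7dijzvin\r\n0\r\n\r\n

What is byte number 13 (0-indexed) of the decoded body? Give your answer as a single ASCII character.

Answer: i

Derivation:
Chunk 1: stream[0..1]='6' size=0x6=6, data at stream[3..9]='2xzvg4' -> body[0..6], body so far='2xzvg4'
Chunk 2: stream[11..12]='5' size=0x5=5, data at stream[14..19]='oxpgp' -> body[6..11], body so far='2xzvg4oxpgp'
Chunk 3: stream[21..22]='8' size=0x8=8, data at stream[24..32]='7dijzvin' -> body[11..19], body so far='2xzvg4oxpgp7dijzvin'
Chunk 4: stream[34..35]='0' size=0 (terminator). Final body='2xzvg4oxpgp7dijzvin' (19 bytes)
Body byte 13 = 'i'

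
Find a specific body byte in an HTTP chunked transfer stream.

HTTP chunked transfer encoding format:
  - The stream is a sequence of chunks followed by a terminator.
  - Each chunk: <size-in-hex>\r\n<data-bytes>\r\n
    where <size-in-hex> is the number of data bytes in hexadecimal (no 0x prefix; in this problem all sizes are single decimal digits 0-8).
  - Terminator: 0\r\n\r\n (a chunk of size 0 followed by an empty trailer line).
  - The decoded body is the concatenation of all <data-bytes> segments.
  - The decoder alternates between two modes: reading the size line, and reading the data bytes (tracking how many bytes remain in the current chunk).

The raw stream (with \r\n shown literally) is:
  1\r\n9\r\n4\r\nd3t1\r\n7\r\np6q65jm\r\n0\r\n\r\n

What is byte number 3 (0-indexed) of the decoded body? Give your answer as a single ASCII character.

Answer: t

Derivation:
Chunk 1: stream[0..1]='1' size=0x1=1, data at stream[3..4]='9' -> body[0..1], body so far='9'
Chunk 2: stream[6..7]='4' size=0x4=4, data at stream[9..13]='d3t1' -> body[1..5], body so far='9d3t1'
Chunk 3: stream[15..16]='7' size=0x7=7, data at stream[18..25]='p6q65jm' -> body[5..12], body so far='9d3t1p6q65jm'
Chunk 4: stream[27..28]='0' size=0 (terminator). Final body='9d3t1p6q65jm' (12 bytes)
Body byte 3 = 't'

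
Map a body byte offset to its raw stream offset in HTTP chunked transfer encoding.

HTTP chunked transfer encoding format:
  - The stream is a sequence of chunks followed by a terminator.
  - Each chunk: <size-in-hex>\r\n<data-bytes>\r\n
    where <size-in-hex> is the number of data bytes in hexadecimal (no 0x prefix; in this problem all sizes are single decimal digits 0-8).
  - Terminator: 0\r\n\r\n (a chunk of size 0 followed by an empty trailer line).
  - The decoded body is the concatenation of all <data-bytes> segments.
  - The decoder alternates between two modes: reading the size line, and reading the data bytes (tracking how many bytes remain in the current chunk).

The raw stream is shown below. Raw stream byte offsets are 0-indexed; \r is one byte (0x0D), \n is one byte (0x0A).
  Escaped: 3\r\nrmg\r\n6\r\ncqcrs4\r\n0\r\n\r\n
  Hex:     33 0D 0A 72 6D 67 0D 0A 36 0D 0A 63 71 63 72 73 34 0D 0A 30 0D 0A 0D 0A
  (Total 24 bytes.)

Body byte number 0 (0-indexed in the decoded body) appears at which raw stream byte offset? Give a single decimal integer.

Chunk 1: stream[0..1]='3' size=0x3=3, data at stream[3..6]='rmg' -> body[0..3], body so far='rmg'
Chunk 2: stream[8..9]='6' size=0x6=6, data at stream[11..17]='cqcrs4' -> body[3..9], body so far='rmgcqcrs4'
Chunk 3: stream[19..20]='0' size=0 (terminator). Final body='rmgcqcrs4' (9 bytes)
Body byte 0 at stream offset 3

Answer: 3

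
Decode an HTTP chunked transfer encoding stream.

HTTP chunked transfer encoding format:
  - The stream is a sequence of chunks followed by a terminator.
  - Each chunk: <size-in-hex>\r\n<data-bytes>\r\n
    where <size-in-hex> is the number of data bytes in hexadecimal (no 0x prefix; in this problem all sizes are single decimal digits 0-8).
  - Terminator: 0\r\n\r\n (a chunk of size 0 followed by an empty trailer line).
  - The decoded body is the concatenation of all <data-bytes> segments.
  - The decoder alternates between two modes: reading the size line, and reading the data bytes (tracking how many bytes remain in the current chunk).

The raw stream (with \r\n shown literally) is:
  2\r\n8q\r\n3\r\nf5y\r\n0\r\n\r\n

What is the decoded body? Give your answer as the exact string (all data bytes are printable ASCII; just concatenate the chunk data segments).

Chunk 1: stream[0..1]='2' size=0x2=2, data at stream[3..5]='8q' -> body[0..2], body so far='8q'
Chunk 2: stream[7..8]='3' size=0x3=3, data at stream[10..13]='f5y' -> body[2..5], body so far='8qf5y'
Chunk 3: stream[15..16]='0' size=0 (terminator). Final body='8qf5y' (5 bytes)

Answer: 8qf5y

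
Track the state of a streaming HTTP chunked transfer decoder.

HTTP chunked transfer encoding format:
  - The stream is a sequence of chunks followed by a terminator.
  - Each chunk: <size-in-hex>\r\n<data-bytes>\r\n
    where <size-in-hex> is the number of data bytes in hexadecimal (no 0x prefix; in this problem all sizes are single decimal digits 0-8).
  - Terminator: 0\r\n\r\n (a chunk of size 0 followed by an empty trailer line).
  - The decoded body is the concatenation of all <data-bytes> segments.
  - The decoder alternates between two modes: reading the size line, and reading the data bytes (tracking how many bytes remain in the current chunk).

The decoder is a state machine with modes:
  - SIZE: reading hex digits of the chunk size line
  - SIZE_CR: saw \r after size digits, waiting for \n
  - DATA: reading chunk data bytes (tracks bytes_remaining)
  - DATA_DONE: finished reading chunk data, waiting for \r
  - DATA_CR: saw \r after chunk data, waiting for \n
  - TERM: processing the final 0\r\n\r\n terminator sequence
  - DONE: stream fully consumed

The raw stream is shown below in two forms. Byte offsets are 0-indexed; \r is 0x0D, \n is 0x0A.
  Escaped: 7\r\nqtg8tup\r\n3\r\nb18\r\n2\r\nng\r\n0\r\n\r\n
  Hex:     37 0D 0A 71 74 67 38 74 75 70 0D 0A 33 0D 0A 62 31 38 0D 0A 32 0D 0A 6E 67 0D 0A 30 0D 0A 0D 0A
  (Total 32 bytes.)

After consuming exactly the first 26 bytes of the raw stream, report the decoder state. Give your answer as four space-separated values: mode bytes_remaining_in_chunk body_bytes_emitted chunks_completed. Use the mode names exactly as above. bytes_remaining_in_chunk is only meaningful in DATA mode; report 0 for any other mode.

Answer: DATA_CR 0 12 2

Derivation:
Byte 0 = '7': mode=SIZE remaining=0 emitted=0 chunks_done=0
Byte 1 = 0x0D: mode=SIZE_CR remaining=0 emitted=0 chunks_done=0
Byte 2 = 0x0A: mode=DATA remaining=7 emitted=0 chunks_done=0
Byte 3 = 'q': mode=DATA remaining=6 emitted=1 chunks_done=0
Byte 4 = 't': mode=DATA remaining=5 emitted=2 chunks_done=0
Byte 5 = 'g': mode=DATA remaining=4 emitted=3 chunks_done=0
Byte 6 = '8': mode=DATA remaining=3 emitted=4 chunks_done=0
Byte 7 = 't': mode=DATA remaining=2 emitted=5 chunks_done=0
Byte 8 = 'u': mode=DATA remaining=1 emitted=6 chunks_done=0
Byte 9 = 'p': mode=DATA_DONE remaining=0 emitted=7 chunks_done=0
Byte 10 = 0x0D: mode=DATA_CR remaining=0 emitted=7 chunks_done=0
Byte 11 = 0x0A: mode=SIZE remaining=0 emitted=7 chunks_done=1
Byte 12 = '3': mode=SIZE remaining=0 emitted=7 chunks_done=1
Byte 13 = 0x0D: mode=SIZE_CR remaining=0 emitted=7 chunks_done=1
Byte 14 = 0x0A: mode=DATA remaining=3 emitted=7 chunks_done=1
Byte 15 = 'b': mode=DATA remaining=2 emitted=8 chunks_done=1
Byte 16 = '1': mode=DATA remaining=1 emitted=9 chunks_done=1
Byte 17 = '8': mode=DATA_DONE remaining=0 emitted=10 chunks_done=1
Byte 18 = 0x0D: mode=DATA_CR remaining=0 emitted=10 chunks_done=1
Byte 19 = 0x0A: mode=SIZE remaining=0 emitted=10 chunks_done=2
Byte 20 = '2': mode=SIZE remaining=0 emitted=10 chunks_done=2
Byte 21 = 0x0D: mode=SIZE_CR remaining=0 emitted=10 chunks_done=2
Byte 22 = 0x0A: mode=DATA remaining=2 emitted=10 chunks_done=2
Byte 23 = 'n': mode=DATA remaining=1 emitted=11 chunks_done=2
Byte 24 = 'g': mode=DATA_DONE remaining=0 emitted=12 chunks_done=2
Byte 25 = 0x0D: mode=DATA_CR remaining=0 emitted=12 chunks_done=2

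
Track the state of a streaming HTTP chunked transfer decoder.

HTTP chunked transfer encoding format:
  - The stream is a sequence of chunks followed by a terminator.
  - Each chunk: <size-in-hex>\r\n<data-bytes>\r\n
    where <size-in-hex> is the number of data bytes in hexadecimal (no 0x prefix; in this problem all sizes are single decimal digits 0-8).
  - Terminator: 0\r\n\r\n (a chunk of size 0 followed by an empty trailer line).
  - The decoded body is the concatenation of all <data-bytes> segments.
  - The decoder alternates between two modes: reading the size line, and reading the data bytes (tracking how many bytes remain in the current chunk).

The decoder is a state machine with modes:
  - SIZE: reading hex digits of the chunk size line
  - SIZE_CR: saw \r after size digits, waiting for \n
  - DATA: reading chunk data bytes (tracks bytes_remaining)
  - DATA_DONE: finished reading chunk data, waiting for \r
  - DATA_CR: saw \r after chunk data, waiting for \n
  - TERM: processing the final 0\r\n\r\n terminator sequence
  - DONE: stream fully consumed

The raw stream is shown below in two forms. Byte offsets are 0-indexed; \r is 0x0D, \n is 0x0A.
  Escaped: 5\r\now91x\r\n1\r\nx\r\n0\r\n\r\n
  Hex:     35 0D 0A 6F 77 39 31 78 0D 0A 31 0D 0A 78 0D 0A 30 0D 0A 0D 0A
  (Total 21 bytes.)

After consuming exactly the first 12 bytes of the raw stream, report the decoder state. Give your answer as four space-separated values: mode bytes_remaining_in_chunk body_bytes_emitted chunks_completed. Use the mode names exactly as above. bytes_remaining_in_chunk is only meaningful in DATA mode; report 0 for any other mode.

Answer: SIZE_CR 0 5 1

Derivation:
Byte 0 = '5': mode=SIZE remaining=0 emitted=0 chunks_done=0
Byte 1 = 0x0D: mode=SIZE_CR remaining=0 emitted=0 chunks_done=0
Byte 2 = 0x0A: mode=DATA remaining=5 emitted=0 chunks_done=0
Byte 3 = 'o': mode=DATA remaining=4 emitted=1 chunks_done=0
Byte 4 = 'w': mode=DATA remaining=3 emitted=2 chunks_done=0
Byte 5 = '9': mode=DATA remaining=2 emitted=3 chunks_done=0
Byte 6 = '1': mode=DATA remaining=1 emitted=4 chunks_done=0
Byte 7 = 'x': mode=DATA_DONE remaining=0 emitted=5 chunks_done=0
Byte 8 = 0x0D: mode=DATA_CR remaining=0 emitted=5 chunks_done=0
Byte 9 = 0x0A: mode=SIZE remaining=0 emitted=5 chunks_done=1
Byte 10 = '1': mode=SIZE remaining=0 emitted=5 chunks_done=1
Byte 11 = 0x0D: mode=SIZE_CR remaining=0 emitted=5 chunks_done=1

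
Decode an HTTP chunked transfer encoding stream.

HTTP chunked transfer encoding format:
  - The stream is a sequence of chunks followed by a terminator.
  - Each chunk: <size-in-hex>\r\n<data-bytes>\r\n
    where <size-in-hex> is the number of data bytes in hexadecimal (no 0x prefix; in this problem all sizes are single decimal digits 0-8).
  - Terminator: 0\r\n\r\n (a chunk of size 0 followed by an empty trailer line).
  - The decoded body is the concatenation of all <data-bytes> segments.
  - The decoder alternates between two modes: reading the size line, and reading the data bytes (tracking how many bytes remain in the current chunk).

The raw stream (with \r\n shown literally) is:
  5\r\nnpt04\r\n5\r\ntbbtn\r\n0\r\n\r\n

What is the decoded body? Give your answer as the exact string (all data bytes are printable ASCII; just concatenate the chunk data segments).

Answer: npt04tbbtn

Derivation:
Chunk 1: stream[0..1]='5' size=0x5=5, data at stream[3..8]='npt04' -> body[0..5], body so far='npt04'
Chunk 2: stream[10..11]='5' size=0x5=5, data at stream[13..18]='tbbtn' -> body[5..10], body so far='npt04tbbtn'
Chunk 3: stream[20..21]='0' size=0 (terminator). Final body='npt04tbbtn' (10 bytes)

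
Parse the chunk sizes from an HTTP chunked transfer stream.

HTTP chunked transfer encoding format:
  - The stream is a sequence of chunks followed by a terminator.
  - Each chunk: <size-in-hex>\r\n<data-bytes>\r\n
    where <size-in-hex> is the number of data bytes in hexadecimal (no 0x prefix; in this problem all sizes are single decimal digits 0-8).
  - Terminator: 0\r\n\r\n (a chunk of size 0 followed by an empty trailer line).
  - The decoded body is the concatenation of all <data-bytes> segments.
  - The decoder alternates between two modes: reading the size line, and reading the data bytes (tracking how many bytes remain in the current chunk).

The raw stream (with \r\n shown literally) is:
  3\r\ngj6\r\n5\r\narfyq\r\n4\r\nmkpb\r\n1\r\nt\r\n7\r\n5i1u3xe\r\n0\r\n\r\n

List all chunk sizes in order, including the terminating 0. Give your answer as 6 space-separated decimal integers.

Answer: 3 5 4 1 7 0

Derivation:
Chunk 1: stream[0..1]='3' size=0x3=3, data at stream[3..6]='gj6' -> body[0..3], body so far='gj6'
Chunk 2: stream[8..9]='5' size=0x5=5, data at stream[11..16]='arfyq' -> body[3..8], body so far='gj6arfyq'
Chunk 3: stream[18..19]='4' size=0x4=4, data at stream[21..25]='mkpb' -> body[8..12], body so far='gj6arfyqmkpb'
Chunk 4: stream[27..28]='1' size=0x1=1, data at stream[30..31]='t' -> body[12..13], body so far='gj6arfyqmkpbt'
Chunk 5: stream[33..34]='7' size=0x7=7, data at stream[36..43]='5i1u3xe' -> body[13..20], body so far='gj6arfyqmkpbt5i1u3xe'
Chunk 6: stream[45..46]='0' size=0 (terminator). Final body='gj6arfyqmkpbt5i1u3xe' (20 bytes)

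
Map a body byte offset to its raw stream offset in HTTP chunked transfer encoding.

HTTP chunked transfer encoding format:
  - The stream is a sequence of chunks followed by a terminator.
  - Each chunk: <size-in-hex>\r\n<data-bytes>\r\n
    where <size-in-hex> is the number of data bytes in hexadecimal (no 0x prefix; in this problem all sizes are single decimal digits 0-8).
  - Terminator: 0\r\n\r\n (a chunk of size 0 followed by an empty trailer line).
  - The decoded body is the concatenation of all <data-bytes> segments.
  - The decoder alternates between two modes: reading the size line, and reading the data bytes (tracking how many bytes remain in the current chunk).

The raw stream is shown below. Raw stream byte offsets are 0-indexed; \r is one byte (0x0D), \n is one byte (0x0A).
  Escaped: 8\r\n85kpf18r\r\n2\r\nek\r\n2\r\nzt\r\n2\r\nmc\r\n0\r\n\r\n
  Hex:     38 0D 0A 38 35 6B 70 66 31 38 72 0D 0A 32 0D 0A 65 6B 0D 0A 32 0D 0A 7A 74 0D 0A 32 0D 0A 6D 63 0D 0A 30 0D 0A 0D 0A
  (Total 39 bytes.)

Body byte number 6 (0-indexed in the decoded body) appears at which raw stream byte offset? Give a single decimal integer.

Answer: 9

Derivation:
Chunk 1: stream[0..1]='8' size=0x8=8, data at stream[3..11]='85kpf18r' -> body[0..8], body so far='85kpf18r'
Chunk 2: stream[13..14]='2' size=0x2=2, data at stream[16..18]='ek' -> body[8..10], body so far='85kpf18rek'
Chunk 3: stream[20..21]='2' size=0x2=2, data at stream[23..25]='zt' -> body[10..12], body so far='85kpf18rekzt'
Chunk 4: stream[27..28]='2' size=0x2=2, data at stream[30..32]='mc' -> body[12..14], body so far='85kpf18rekztmc'
Chunk 5: stream[34..35]='0' size=0 (terminator). Final body='85kpf18rekztmc' (14 bytes)
Body byte 6 at stream offset 9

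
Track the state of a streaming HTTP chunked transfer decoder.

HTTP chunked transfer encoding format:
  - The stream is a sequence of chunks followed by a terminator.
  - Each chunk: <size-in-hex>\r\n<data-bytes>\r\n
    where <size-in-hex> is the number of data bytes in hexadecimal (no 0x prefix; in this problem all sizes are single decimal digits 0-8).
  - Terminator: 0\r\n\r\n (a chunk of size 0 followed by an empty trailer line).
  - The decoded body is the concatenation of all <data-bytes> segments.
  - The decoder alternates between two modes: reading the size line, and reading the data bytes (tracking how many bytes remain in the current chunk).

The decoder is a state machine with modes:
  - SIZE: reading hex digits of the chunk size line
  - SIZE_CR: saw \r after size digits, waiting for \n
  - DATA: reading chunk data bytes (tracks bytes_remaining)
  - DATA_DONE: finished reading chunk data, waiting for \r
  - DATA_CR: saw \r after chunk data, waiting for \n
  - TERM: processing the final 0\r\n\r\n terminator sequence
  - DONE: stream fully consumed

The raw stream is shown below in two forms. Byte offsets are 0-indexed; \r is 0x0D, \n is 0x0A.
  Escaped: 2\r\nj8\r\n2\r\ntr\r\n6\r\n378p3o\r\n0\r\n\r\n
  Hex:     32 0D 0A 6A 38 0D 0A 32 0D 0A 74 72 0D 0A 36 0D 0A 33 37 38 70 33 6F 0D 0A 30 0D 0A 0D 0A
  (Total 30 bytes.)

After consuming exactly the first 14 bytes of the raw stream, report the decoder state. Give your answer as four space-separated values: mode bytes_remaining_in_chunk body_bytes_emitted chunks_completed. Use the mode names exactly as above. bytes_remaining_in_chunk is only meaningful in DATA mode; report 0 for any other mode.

Answer: SIZE 0 4 2

Derivation:
Byte 0 = '2': mode=SIZE remaining=0 emitted=0 chunks_done=0
Byte 1 = 0x0D: mode=SIZE_CR remaining=0 emitted=0 chunks_done=0
Byte 2 = 0x0A: mode=DATA remaining=2 emitted=0 chunks_done=0
Byte 3 = 'j': mode=DATA remaining=1 emitted=1 chunks_done=0
Byte 4 = '8': mode=DATA_DONE remaining=0 emitted=2 chunks_done=0
Byte 5 = 0x0D: mode=DATA_CR remaining=0 emitted=2 chunks_done=0
Byte 6 = 0x0A: mode=SIZE remaining=0 emitted=2 chunks_done=1
Byte 7 = '2': mode=SIZE remaining=0 emitted=2 chunks_done=1
Byte 8 = 0x0D: mode=SIZE_CR remaining=0 emitted=2 chunks_done=1
Byte 9 = 0x0A: mode=DATA remaining=2 emitted=2 chunks_done=1
Byte 10 = 't': mode=DATA remaining=1 emitted=3 chunks_done=1
Byte 11 = 'r': mode=DATA_DONE remaining=0 emitted=4 chunks_done=1
Byte 12 = 0x0D: mode=DATA_CR remaining=0 emitted=4 chunks_done=1
Byte 13 = 0x0A: mode=SIZE remaining=0 emitted=4 chunks_done=2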